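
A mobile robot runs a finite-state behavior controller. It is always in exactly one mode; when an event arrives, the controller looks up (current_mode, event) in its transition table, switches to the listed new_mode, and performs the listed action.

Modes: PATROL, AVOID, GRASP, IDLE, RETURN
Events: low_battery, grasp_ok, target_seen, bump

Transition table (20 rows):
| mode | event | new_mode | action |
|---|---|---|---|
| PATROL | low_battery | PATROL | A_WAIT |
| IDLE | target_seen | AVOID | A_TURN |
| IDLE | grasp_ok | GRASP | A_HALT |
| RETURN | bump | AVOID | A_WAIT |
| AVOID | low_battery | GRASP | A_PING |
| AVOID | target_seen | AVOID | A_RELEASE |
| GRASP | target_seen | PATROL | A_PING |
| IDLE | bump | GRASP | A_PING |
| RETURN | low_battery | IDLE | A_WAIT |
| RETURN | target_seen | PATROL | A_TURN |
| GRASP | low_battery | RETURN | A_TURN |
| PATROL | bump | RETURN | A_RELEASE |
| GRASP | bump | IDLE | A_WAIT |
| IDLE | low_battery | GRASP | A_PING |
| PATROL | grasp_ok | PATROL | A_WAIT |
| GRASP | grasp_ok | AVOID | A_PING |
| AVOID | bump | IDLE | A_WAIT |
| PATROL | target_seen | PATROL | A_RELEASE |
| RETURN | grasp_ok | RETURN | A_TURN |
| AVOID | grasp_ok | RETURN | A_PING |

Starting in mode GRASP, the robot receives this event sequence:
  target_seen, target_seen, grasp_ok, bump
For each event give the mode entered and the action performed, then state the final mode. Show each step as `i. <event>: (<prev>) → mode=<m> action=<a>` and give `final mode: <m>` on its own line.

final mode: RETURN

1. target_seen: (GRASP) → mode=PATROL action=A_PING
2. target_seen: (PATROL) → mode=PATROL action=A_RELEASE
3. grasp_ok: (PATROL) → mode=PATROL action=A_WAIT
4. bump: (PATROL) → mode=RETURN action=A_RELEASE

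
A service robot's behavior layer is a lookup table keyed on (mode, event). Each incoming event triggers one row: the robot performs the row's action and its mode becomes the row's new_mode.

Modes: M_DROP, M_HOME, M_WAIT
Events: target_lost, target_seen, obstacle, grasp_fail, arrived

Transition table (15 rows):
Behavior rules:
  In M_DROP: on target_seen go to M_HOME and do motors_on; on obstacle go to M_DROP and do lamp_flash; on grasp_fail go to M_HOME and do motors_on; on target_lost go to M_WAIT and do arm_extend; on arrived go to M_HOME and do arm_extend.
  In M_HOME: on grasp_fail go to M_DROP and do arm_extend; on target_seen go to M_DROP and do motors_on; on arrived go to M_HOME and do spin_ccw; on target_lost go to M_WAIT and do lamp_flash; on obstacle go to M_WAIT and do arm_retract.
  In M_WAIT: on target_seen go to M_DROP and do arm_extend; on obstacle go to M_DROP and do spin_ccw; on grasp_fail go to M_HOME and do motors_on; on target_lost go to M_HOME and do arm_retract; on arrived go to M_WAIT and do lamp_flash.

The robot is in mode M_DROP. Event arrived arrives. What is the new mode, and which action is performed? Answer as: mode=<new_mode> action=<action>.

current mode = M_DROP; filter table to that mode:
  (M_DROP, target_seen) → (M_HOME, motors_on)
  (M_DROP, obstacle) → (M_DROP, lamp_flash)
  (M_DROP, grasp_fail) → (M_HOME, motors_on)
  (M_DROP, target_lost) → (M_WAIT, arm_extend)
  (M_DROP, arrived) → (M_HOME, arm_extend)  ← event matches
event = arrived selects (M_HOME, arm_extend)

mode=M_HOME action=arm_extend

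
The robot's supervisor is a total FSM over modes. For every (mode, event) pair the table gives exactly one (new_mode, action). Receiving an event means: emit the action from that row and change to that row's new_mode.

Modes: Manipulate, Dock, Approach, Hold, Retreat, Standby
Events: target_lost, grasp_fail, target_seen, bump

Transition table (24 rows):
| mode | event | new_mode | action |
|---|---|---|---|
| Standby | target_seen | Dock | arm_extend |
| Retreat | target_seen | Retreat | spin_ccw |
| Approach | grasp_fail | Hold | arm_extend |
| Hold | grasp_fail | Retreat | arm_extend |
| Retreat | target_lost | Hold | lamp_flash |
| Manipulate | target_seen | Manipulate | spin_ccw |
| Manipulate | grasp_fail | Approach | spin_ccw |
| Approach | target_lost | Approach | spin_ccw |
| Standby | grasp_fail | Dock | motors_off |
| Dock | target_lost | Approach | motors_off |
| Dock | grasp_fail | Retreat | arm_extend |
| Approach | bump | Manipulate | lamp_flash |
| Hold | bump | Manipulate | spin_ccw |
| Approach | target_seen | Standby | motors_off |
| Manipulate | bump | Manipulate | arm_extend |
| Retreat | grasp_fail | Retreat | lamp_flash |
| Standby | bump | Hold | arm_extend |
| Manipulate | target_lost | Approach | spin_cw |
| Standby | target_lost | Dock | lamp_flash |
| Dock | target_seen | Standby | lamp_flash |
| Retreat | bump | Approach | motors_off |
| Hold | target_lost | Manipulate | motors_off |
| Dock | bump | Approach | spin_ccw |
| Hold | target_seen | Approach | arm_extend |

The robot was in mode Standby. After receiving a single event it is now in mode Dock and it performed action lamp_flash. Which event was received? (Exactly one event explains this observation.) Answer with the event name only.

target_lost

try target_lost: (Standby, target_lost) → (Dock, lamp_flash)  ← matches
try grasp_fail: (Standby, grasp_fail) → (Dock, motors_off)
try target_seen: (Standby, target_seen) → (Dock, arm_extend)
try bump: (Standby, bump) → (Hold, arm_extend)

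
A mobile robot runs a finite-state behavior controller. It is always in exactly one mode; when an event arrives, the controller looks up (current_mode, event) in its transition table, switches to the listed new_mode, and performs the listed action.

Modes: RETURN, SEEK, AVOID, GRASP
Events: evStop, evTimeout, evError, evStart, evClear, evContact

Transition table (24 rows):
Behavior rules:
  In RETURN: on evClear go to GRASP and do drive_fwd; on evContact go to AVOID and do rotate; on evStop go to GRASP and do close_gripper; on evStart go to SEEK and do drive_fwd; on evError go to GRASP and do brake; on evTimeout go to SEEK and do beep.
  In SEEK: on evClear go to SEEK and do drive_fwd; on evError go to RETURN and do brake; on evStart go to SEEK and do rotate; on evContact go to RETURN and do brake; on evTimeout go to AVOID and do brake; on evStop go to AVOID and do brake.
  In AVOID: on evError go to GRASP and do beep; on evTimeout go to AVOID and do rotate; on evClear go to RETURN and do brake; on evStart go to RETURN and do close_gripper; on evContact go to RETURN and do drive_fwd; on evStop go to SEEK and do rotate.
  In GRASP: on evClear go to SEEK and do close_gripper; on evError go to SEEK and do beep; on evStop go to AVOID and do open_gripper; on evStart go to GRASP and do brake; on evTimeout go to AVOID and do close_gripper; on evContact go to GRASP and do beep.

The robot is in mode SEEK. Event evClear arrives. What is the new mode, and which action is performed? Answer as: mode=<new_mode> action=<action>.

mode=SEEK action=drive_fwd

current mode = SEEK; filter table to that mode:
  (SEEK, evClear) → (SEEK, drive_fwd)  ← event matches
  (SEEK, evError) → (RETURN, brake)
  (SEEK, evStart) → (SEEK, rotate)
  (SEEK, evContact) → (RETURN, brake)
  (SEEK, evTimeout) → (AVOID, brake)
  (SEEK, evStop) → (AVOID, brake)
event = evClear selects (SEEK, drive_fwd)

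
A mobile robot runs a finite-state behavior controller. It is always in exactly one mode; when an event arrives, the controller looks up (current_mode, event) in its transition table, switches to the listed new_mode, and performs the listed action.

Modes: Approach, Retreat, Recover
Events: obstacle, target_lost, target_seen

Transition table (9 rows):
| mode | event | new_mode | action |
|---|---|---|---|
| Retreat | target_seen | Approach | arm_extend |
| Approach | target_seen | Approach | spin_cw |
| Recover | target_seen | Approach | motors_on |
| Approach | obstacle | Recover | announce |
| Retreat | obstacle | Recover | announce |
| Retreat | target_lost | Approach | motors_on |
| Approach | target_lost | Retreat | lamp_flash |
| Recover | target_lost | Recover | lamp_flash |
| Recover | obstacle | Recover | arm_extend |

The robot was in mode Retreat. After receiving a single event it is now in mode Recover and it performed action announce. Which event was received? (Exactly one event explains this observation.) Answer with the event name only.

try obstacle: (Retreat, obstacle) → (Recover, announce)  ← matches
try target_lost: (Retreat, target_lost) → (Approach, motors_on)
try target_seen: (Retreat, target_seen) → (Approach, arm_extend)

obstacle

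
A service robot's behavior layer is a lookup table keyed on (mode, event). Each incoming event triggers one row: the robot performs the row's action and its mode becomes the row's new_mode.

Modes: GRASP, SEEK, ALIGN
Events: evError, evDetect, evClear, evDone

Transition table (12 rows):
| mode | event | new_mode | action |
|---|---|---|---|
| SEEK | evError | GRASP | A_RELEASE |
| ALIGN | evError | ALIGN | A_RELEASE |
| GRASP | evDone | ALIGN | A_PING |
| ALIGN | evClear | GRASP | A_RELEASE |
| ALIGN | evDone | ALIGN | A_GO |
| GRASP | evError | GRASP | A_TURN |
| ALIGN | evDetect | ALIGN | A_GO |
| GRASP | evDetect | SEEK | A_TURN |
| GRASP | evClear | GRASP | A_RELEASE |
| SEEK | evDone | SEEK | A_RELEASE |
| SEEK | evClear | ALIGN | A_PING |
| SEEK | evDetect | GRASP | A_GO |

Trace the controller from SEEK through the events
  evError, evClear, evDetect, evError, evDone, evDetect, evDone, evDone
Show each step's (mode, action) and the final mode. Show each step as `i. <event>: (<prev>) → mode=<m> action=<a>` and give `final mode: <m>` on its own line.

final mode: ALIGN

1. evError: (SEEK) → mode=GRASP action=A_RELEASE
2. evClear: (GRASP) → mode=GRASP action=A_RELEASE
3. evDetect: (GRASP) → mode=SEEK action=A_TURN
4. evError: (SEEK) → mode=GRASP action=A_RELEASE
5. evDone: (GRASP) → mode=ALIGN action=A_PING
6. evDetect: (ALIGN) → mode=ALIGN action=A_GO
7. evDone: (ALIGN) → mode=ALIGN action=A_GO
8. evDone: (ALIGN) → mode=ALIGN action=A_GO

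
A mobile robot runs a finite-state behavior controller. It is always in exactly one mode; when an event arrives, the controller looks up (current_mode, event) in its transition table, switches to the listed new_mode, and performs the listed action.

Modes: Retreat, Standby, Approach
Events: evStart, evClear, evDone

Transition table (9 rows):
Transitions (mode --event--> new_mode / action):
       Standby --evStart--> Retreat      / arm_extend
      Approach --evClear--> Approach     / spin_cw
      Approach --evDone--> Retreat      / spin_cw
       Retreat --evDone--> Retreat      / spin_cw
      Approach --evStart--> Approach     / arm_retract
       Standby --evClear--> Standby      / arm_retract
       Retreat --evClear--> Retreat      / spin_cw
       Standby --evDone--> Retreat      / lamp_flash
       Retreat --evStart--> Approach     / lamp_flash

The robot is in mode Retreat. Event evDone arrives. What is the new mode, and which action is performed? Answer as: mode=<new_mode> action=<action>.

mode=Retreat action=spin_cw

current mode = Retreat; filter table to that mode:
  (Retreat, evDone) → (Retreat, spin_cw)  ← event matches
  (Retreat, evClear) → (Retreat, spin_cw)
  (Retreat, evStart) → (Approach, lamp_flash)
event = evDone selects (Retreat, spin_cw)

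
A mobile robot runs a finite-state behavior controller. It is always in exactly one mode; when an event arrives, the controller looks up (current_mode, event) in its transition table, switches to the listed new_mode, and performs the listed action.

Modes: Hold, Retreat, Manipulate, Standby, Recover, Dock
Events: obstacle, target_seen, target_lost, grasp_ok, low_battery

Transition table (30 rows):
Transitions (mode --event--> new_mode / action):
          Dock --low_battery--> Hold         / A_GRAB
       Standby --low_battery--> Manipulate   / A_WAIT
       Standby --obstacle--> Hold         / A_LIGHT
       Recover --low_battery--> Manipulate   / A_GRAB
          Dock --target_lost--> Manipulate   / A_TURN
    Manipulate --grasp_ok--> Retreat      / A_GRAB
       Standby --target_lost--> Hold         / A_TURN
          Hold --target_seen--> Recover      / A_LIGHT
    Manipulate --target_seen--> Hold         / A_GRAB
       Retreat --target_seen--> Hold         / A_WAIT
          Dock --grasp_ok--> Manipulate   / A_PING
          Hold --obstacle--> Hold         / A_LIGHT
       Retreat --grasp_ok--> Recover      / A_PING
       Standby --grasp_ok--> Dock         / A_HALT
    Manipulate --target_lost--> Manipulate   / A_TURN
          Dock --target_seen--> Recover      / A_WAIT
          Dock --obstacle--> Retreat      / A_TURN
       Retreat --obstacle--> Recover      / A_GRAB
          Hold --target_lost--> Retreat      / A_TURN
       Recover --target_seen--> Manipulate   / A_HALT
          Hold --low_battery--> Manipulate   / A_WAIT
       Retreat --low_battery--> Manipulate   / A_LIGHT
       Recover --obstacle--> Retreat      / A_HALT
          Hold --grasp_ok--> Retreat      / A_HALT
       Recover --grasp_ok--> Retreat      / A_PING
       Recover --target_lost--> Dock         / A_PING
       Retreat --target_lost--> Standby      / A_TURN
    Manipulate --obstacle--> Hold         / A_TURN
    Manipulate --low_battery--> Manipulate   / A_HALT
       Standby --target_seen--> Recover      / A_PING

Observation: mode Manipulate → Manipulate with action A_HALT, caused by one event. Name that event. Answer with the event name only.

low_battery

try obstacle: (Manipulate, obstacle) → (Hold, A_TURN)
try target_seen: (Manipulate, target_seen) → (Hold, A_GRAB)
try target_lost: (Manipulate, target_lost) → (Manipulate, A_TURN)
try grasp_ok: (Manipulate, grasp_ok) → (Retreat, A_GRAB)
try low_battery: (Manipulate, low_battery) → (Manipulate, A_HALT)  ← matches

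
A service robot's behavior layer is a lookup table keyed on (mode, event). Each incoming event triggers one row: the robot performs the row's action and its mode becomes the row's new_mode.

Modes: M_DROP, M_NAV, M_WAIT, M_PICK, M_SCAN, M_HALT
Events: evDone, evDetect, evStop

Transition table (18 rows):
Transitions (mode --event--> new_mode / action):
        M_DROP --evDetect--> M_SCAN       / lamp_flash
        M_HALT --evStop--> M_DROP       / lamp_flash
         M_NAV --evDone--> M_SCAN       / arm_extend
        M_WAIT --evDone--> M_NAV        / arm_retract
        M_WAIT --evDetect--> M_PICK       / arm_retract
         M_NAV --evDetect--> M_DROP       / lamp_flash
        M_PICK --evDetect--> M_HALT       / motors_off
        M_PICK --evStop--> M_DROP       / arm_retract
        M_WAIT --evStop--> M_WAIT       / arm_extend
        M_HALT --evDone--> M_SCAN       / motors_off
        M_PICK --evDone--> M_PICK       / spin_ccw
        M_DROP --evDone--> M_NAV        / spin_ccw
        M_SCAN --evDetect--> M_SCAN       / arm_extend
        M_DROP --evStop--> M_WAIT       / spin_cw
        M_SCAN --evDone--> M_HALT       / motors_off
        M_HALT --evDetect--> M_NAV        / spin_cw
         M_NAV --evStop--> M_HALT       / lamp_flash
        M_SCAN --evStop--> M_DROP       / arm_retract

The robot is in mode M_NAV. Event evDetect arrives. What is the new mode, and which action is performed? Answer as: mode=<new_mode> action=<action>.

mode=M_DROP action=lamp_flash

current mode = M_NAV; filter table to that mode:
  (M_NAV, evDone) → (M_SCAN, arm_extend)
  (M_NAV, evDetect) → (M_DROP, lamp_flash)  ← event matches
  (M_NAV, evStop) → (M_HALT, lamp_flash)
event = evDetect selects (M_DROP, lamp_flash)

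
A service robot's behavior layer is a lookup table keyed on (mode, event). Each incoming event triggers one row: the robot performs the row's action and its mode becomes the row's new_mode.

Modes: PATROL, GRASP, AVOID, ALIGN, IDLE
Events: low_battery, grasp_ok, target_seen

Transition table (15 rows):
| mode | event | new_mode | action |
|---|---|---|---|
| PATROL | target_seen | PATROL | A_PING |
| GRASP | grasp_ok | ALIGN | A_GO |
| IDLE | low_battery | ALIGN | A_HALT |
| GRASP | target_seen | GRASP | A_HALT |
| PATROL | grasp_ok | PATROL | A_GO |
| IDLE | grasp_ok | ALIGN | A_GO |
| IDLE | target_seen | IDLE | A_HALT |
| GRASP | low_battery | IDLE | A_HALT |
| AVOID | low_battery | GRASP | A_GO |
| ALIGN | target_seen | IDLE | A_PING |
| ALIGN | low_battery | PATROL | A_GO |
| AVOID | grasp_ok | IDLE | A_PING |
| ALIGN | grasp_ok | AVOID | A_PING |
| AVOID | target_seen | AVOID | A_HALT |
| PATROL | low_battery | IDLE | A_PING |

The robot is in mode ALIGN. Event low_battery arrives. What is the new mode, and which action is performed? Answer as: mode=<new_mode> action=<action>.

mode=PATROL action=A_GO

current mode = ALIGN; filter table to that mode:
  (ALIGN, target_seen) → (IDLE, A_PING)
  (ALIGN, low_battery) → (PATROL, A_GO)  ← event matches
  (ALIGN, grasp_ok) → (AVOID, A_PING)
event = low_battery selects (PATROL, A_GO)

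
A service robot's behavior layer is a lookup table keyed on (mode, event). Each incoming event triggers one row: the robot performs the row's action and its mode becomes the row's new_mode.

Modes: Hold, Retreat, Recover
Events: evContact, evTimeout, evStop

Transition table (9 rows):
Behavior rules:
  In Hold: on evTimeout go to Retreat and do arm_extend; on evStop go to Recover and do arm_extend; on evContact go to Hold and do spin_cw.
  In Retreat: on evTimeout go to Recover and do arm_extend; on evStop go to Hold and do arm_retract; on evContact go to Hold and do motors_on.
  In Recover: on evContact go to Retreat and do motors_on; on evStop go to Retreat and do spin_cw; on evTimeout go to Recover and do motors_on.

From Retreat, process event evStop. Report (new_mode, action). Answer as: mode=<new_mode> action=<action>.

mode=Hold action=arm_retract

current mode = Retreat; filter table to that mode:
  (Retreat, evTimeout) → (Recover, arm_extend)
  (Retreat, evStop) → (Hold, arm_retract)  ← event matches
  (Retreat, evContact) → (Hold, motors_on)
event = evStop selects (Hold, arm_retract)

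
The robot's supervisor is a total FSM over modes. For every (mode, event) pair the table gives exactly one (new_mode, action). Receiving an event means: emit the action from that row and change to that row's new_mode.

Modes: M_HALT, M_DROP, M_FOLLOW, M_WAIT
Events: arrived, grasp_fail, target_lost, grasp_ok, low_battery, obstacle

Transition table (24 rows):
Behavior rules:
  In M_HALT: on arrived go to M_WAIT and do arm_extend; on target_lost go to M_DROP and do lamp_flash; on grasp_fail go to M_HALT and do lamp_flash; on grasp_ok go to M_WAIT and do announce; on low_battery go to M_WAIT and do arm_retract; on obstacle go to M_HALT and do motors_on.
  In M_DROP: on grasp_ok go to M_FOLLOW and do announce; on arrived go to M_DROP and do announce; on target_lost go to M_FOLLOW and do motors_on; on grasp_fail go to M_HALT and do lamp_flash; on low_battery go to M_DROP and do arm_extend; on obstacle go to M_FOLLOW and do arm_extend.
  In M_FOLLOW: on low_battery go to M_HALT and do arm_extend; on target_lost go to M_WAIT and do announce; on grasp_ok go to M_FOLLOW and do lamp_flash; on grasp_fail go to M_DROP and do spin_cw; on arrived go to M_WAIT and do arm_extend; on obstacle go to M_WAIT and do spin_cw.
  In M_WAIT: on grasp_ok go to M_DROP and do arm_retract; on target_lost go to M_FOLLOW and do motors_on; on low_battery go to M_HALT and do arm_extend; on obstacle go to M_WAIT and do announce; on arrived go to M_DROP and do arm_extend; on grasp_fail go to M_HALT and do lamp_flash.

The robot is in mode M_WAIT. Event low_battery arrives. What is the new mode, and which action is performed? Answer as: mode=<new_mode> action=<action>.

mode=M_HALT action=arm_extend

current mode = M_WAIT; filter table to that mode:
  (M_WAIT, grasp_ok) → (M_DROP, arm_retract)
  (M_WAIT, target_lost) → (M_FOLLOW, motors_on)
  (M_WAIT, low_battery) → (M_HALT, arm_extend)  ← event matches
  (M_WAIT, obstacle) → (M_WAIT, announce)
  (M_WAIT, arrived) → (M_DROP, arm_extend)
  (M_WAIT, grasp_fail) → (M_HALT, lamp_flash)
event = low_battery selects (M_HALT, arm_extend)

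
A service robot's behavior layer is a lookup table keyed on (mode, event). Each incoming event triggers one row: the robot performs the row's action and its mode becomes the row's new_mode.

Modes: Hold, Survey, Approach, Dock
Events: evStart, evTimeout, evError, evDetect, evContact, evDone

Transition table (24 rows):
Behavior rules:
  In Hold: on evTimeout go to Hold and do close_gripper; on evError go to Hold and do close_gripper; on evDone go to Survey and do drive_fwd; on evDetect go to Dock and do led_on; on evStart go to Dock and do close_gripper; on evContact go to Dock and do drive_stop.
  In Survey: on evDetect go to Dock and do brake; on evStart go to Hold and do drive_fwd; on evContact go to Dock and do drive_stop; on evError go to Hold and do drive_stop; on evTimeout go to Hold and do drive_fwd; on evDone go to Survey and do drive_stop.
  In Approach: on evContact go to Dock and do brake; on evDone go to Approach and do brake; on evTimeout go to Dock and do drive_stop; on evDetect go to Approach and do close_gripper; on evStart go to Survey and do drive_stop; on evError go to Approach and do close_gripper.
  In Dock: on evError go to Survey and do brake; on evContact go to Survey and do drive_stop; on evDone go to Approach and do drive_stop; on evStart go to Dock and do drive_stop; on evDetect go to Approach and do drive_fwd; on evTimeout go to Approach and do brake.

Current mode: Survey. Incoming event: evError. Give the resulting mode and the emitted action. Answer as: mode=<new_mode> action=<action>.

mode=Hold action=drive_stop

current mode = Survey; filter table to that mode:
  (Survey, evDetect) → (Dock, brake)
  (Survey, evStart) → (Hold, drive_fwd)
  (Survey, evContact) → (Dock, drive_stop)
  (Survey, evError) → (Hold, drive_stop)  ← event matches
  (Survey, evTimeout) → (Hold, drive_fwd)
  (Survey, evDone) → (Survey, drive_stop)
event = evError selects (Hold, drive_stop)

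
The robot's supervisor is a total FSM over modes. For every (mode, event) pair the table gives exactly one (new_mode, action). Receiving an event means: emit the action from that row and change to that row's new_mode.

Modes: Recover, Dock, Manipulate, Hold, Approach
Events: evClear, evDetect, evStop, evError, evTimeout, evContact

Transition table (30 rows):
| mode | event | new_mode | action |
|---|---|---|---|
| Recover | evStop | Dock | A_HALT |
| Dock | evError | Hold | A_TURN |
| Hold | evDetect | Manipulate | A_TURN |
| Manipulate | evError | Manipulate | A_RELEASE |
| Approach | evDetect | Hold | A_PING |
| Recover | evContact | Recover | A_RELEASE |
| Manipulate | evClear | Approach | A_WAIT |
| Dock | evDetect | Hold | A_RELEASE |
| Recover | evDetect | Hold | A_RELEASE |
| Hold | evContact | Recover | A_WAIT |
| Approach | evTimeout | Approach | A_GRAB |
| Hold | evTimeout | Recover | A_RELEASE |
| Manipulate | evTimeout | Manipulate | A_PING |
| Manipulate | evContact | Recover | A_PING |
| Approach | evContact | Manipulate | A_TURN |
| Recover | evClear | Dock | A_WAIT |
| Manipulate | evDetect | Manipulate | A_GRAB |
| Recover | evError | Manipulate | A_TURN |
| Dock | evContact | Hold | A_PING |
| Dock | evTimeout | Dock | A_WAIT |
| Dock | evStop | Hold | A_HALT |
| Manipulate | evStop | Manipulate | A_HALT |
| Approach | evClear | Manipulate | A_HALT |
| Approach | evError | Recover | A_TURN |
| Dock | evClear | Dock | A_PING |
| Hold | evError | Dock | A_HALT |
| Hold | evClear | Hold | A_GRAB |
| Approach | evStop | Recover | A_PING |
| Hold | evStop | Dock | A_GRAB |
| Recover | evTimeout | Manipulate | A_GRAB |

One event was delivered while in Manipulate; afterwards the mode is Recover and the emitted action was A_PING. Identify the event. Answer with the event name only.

evContact

try evClear: (Manipulate, evClear) → (Approach, A_WAIT)
try evDetect: (Manipulate, evDetect) → (Manipulate, A_GRAB)
try evStop: (Manipulate, evStop) → (Manipulate, A_HALT)
try evError: (Manipulate, evError) → (Manipulate, A_RELEASE)
try evTimeout: (Manipulate, evTimeout) → (Manipulate, A_PING)
try evContact: (Manipulate, evContact) → (Recover, A_PING)  ← matches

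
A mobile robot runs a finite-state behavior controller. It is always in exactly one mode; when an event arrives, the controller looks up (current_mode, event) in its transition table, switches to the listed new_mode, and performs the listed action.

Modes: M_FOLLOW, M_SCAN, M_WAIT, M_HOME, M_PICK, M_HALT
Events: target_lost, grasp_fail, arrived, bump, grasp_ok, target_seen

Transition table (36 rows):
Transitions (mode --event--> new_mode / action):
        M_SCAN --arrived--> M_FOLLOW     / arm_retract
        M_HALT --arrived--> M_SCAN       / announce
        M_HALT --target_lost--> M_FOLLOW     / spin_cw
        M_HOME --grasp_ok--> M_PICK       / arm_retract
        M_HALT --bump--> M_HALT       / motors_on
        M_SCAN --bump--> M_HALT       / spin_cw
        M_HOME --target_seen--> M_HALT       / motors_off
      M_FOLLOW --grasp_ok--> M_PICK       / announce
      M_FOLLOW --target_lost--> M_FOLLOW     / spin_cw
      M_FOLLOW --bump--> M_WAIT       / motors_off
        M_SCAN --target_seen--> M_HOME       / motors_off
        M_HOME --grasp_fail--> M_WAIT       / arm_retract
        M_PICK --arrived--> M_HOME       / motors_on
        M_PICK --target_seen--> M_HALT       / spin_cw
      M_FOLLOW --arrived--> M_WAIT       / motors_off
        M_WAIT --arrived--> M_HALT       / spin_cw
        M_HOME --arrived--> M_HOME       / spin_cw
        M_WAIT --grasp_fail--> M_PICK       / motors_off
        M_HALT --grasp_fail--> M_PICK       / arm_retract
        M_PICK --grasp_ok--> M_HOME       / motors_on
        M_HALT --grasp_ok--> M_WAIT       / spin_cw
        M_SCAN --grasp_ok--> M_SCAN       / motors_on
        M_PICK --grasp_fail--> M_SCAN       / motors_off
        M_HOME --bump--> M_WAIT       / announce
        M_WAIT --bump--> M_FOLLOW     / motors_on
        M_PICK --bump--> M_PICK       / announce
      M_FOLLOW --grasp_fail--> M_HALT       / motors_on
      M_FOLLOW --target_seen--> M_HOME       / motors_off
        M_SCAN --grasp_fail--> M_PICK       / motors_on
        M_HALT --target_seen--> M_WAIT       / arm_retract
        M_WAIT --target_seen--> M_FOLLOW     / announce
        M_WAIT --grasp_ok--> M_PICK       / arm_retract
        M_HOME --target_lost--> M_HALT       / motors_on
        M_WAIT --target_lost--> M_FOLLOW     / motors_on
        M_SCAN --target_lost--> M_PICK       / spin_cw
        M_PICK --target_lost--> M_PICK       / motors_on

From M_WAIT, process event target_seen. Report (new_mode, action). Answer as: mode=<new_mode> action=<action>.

mode=M_FOLLOW action=announce

current mode = M_WAIT; filter table to that mode:
  (M_WAIT, arrived) → (M_HALT, spin_cw)
  (M_WAIT, grasp_fail) → (M_PICK, motors_off)
  (M_WAIT, bump) → (M_FOLLOW, motors_on)
  (M_WAIT, target_seen) → (M_FOLLOW, announce)  ← event matches
  (M_WAIT, grasp_ok) → (M_PICK, arm_retract)
  (M_WAIT, target_lost) → (M_FOLLOW, motors_on)
event = target_seen selects (M_FOLLOW, announce)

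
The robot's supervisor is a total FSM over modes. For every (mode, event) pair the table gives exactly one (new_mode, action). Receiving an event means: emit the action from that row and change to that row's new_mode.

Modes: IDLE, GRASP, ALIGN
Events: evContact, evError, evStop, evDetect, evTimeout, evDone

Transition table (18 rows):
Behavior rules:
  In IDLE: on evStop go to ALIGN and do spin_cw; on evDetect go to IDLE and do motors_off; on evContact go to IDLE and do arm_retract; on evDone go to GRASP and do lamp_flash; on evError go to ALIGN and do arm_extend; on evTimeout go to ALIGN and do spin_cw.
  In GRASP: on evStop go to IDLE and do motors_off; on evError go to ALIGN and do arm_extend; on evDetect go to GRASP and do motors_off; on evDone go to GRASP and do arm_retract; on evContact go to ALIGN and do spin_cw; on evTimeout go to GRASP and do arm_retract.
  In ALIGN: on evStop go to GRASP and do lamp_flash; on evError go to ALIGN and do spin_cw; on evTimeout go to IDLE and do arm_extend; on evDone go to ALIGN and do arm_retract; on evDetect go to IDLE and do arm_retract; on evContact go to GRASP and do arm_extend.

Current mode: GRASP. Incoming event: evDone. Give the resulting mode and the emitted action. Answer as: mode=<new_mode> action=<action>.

mode=GRASP action=arm_retract

current mode = GRASP; filter table to that mode:
  (GRASP, evStop) → (IDLE, motors_off)
  (GRASP, evError) → (ALIGN, arm_extend)
  (GRASP, evDetect) → (GRASP, motors_off)
  (GRASP, evDone) → (GRASP, arm_retract)  ← event matches
  (GRASP, evContact) → (ALIGN, spin_cw)
  (GRASP, evTimeout) → (GRASP, arm_retract)
event = evDone selects (GRASP, arm_retract)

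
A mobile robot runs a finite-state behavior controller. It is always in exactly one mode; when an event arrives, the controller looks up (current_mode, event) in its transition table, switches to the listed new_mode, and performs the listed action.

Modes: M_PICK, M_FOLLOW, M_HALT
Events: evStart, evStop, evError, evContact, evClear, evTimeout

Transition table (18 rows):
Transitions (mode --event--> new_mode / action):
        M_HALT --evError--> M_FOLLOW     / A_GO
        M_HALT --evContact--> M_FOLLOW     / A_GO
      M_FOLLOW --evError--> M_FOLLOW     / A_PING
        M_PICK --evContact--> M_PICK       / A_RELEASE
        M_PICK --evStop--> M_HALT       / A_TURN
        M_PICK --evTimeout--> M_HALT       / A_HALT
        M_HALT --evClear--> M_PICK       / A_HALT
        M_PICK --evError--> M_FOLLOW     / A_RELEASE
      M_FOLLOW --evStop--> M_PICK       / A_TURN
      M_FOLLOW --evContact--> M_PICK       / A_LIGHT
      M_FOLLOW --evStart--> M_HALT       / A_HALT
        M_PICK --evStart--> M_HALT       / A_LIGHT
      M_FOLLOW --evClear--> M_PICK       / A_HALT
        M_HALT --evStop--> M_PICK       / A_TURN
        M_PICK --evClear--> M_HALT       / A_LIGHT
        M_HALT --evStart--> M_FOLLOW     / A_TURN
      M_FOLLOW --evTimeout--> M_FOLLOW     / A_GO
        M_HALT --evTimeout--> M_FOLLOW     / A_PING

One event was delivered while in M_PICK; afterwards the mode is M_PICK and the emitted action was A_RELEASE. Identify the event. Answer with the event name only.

evContact

try evStart: (M_PICK, evStart) → (M_HALT, A_LIGHT)
try evStop: (M_PICK, evStop) → (M_HALT, A_TURN)
try evError: (M_PICK, evError) → (M_FOLLOW, A_RELEASE)
try evContact: (M_PICK, evContact) → (M_PICK, A_RELEASE)  ← matches
try evClear: (M_PICK, evClear) → (M_HALT, A_LIGHT)
try evTimeout: (M_PICK, evTimeout) → (M_HALT, A_HALT)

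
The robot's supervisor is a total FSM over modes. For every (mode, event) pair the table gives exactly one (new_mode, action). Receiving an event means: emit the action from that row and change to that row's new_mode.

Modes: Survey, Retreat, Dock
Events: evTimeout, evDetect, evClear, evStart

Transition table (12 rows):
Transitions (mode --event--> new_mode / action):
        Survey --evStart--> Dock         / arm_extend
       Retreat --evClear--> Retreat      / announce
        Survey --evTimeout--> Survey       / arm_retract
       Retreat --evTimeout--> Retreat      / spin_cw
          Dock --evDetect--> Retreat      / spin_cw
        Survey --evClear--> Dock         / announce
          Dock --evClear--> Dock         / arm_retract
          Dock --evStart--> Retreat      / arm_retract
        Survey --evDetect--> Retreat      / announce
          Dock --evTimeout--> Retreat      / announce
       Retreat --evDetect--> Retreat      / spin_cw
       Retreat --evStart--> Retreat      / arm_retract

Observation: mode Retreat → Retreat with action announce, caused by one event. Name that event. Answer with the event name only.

evClear

try evTimeout: (Retreat, evTimeout) → (Retreat, spin_cw)
try evDetect: (Retreat, evDetect) → (Retreat, spin_cw)
try evClear: (Retreat, evClear) → (Retreat, announce)  ← matches
try evStart: (Retreat, evStart) → (Retreat, arm_retract)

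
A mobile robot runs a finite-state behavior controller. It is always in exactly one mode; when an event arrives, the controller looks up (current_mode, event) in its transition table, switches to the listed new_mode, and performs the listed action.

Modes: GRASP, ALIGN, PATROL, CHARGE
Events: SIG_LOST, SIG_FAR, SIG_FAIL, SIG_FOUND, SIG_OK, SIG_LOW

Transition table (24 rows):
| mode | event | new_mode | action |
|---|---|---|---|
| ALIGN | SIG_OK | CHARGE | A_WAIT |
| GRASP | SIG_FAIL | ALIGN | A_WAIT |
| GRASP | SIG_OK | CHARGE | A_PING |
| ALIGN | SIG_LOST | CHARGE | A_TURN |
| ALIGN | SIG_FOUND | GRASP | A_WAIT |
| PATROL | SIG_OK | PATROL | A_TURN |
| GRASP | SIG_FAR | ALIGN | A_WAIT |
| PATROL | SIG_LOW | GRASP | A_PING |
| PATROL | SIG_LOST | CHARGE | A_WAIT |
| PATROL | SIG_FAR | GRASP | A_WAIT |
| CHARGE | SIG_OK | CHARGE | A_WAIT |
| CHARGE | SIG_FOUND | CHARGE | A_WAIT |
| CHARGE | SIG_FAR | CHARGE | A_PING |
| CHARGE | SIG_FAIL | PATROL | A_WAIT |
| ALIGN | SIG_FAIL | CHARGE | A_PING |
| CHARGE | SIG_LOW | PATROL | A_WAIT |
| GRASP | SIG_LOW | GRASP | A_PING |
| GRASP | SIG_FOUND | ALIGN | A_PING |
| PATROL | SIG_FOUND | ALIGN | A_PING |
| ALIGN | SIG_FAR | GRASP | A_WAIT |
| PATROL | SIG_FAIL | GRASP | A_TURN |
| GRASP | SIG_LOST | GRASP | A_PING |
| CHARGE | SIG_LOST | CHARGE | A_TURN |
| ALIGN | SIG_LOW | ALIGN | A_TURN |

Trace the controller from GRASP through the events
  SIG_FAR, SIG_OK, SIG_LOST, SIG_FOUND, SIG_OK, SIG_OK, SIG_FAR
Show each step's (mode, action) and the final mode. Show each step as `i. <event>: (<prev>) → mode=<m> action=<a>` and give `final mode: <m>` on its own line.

1. SIG_FAR: (GRASP) → mode=ALIGN action=A_WAIT
2. SIG_OK: (ALIGN) → mode=CHARGE action=A_WAIT
3. SIG_LOST: (CHARGE) → mode=CHARGE action=A_TURN
4. SIG_FOUND: (CHARGE) → mode=CHARGE action=A_WAIT
5. SIG_OK: (CHARGE) → mode=CHARGE action=A_WAIT
6. SIG_OK: (CHARGE) → mode=CHARGE action=A_WAIT
7. SIG_FAR: (CHARGE) → mode=CHARGE action=A_PING

final mode: CHARGE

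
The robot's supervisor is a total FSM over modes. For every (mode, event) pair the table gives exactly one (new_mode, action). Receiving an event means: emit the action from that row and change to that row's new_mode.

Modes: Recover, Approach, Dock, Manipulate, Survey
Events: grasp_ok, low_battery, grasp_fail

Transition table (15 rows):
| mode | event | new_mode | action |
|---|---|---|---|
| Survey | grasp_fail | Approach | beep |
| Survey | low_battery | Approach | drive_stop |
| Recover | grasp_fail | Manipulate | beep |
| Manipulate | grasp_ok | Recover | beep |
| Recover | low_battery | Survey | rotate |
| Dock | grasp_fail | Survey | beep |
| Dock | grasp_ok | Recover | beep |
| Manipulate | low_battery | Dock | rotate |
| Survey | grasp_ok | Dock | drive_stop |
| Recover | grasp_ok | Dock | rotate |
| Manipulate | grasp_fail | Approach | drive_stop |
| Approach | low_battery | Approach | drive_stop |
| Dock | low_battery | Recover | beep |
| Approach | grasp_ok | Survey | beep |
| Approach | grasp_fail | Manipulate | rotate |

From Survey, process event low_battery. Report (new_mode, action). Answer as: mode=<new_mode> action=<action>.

current mode = Survey; filter table to that mode:
  (Survey, grasp_fail) → (Approach, beep)
  (Survey, low_battery) → (Approach, drive_stop)  ← event matches
  (Survey, grasp_ok) → (Dock, drive_stop)
event = low_battery selects (Approach, drive_stop)

mode=Approach action=drive_stop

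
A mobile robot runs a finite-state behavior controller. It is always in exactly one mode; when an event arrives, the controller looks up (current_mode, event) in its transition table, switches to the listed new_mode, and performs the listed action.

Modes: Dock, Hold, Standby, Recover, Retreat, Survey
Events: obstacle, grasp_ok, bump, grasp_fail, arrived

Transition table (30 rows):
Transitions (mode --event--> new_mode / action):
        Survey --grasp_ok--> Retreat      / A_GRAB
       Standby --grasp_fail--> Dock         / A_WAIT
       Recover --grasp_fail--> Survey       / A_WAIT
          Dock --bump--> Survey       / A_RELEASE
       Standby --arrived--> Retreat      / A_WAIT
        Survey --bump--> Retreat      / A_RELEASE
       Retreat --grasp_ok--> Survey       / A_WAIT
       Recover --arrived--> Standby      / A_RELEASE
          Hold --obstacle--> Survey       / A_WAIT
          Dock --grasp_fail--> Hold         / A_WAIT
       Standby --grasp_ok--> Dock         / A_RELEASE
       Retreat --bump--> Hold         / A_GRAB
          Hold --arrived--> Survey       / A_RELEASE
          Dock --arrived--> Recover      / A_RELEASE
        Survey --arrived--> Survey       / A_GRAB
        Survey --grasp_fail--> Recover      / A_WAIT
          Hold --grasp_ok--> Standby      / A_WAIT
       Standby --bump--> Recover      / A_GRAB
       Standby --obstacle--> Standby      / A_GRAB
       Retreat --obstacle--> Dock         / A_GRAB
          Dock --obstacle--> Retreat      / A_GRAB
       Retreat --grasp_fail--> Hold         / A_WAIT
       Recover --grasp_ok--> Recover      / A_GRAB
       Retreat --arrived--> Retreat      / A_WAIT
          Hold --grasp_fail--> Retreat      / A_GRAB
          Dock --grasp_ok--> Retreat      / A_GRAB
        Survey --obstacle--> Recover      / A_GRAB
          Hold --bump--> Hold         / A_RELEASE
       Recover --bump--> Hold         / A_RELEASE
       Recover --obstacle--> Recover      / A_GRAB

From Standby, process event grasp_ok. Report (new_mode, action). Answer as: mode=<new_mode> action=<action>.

mode=Dock action=A_RELEASE

current mode = Standby; filter table to that mode:
  (Standby, grasp_fail) → (Dock, A_WAIT)
  (Standby, arrived) → (Retreat, A_WAIT)
  (Standby, grasp_ok) → (Dock, A_RELEASE)  ← event matches
  (Standby, bump) → (Recover, A_GRAB)
  (Standby, obstacle) → (Standby, A_GRAB)
event = grasp_ok selects (Dock, A_RELEASE)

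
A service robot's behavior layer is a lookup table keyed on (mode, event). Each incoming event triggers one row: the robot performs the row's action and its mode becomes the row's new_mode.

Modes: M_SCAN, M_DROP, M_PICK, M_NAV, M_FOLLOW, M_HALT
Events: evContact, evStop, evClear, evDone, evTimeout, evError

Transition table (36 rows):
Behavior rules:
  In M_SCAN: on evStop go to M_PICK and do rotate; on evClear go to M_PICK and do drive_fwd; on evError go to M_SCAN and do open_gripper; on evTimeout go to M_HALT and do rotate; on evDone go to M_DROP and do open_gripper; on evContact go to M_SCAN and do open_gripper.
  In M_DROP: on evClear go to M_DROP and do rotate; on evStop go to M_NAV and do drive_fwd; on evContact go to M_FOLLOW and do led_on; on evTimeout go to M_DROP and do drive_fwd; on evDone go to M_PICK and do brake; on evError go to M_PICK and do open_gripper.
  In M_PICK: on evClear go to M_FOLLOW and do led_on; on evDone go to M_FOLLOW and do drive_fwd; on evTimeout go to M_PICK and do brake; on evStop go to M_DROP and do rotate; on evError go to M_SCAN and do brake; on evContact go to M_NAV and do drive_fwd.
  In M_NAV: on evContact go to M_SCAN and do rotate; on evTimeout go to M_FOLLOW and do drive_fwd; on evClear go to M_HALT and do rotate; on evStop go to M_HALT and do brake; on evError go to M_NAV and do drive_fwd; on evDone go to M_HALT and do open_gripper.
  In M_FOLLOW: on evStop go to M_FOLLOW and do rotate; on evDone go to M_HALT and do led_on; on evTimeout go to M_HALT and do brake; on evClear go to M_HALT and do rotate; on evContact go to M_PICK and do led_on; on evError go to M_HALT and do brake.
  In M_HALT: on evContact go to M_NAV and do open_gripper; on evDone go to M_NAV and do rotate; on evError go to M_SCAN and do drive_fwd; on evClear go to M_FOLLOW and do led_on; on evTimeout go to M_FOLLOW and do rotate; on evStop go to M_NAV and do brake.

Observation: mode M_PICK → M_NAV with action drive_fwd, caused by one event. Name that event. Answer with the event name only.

try evContact: (M_PICK, evContact) → (M_NAV, drive_fwd)  ← matches
try evStop: (M_PICK, evStop) → (M_DROP, rotate)
try evClear: (M_PICK, evClear) → (M_FOLLOW, led_on)
try evDone: (M_PICK, evDone) → (M_FOLLOW, drive_fwd)
try evTimeout: (M_PICK, evTimeout) → (M_PICK, brake)
try evError: (M_PICK, evError) → (M_SCAN, brake)

evContact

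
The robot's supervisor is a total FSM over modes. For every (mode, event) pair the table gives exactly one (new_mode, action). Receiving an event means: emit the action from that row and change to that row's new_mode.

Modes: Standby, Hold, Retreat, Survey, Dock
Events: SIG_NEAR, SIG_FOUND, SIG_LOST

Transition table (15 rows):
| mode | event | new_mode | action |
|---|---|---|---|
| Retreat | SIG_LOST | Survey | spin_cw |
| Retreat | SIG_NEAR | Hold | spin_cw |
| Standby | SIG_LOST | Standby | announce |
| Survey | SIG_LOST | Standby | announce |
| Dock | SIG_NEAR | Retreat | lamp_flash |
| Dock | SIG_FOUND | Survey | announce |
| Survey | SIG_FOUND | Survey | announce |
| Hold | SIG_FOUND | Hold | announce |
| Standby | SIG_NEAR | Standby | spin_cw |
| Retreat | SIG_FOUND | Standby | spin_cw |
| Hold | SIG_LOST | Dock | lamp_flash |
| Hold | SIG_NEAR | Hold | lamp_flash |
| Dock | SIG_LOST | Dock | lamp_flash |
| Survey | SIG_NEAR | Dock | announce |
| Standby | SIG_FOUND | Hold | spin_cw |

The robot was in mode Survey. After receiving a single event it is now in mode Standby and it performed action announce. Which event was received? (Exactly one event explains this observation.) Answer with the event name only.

try SIG_NEAR: (Survey, SIG_NEAR) → (Dock, announce)
try SIG_FOUND: (Survey, SIG_FOUND) → (Survey, announce)
try SIG_LOST: (Survey, SIG_LOST) → (Standby, announce)  ← matches

SIG_LOST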